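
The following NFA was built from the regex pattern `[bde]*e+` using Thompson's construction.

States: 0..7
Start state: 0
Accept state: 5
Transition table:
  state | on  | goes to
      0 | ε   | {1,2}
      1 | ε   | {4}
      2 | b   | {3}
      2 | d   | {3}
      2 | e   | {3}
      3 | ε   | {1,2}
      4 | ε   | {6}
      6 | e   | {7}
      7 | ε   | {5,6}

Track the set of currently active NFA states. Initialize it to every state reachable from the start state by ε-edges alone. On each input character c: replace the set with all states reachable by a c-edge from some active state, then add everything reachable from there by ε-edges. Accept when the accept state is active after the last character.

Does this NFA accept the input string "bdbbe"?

Answer: ACCEPT

Trace:
initial (ε-close {0}): {0,1,2,4,6}
'b' @ 1: {1,2,3,4,6}
'd' @ 2: {1,2,3,4,6}
'b' @ 3: {1,2,3,4,6}
'b' @ 4: {1,2,3,4,6}
'e' @ 5: {1,2,3,4,5,6,7}  (accept∈set)
end set {1,2,3,4,5,6,7} — state 5 in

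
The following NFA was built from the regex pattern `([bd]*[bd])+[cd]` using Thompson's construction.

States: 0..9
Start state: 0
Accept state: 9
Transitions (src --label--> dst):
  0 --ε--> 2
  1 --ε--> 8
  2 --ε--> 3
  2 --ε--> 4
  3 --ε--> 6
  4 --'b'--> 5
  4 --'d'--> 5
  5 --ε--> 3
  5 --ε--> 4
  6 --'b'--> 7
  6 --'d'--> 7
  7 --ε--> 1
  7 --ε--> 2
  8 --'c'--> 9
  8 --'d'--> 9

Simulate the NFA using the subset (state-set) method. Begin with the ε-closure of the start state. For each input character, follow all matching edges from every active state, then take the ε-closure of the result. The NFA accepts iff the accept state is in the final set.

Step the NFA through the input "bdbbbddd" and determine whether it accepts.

Answer: ACCEPT

Derivation:
initial (ε-close {0}): {0,2,3,4,6}
'b' @ 1: {1,2,3,4,5,6,7,8}
'd' @ 2: {1,2,3,4,5,6,7,8,9}  (accept∈set)
'b' @ 3: {1,2,3,4,5,6,7,8}
'b' @ 4: {1,2,3,4,5,6,7,8}
'b' @ 5: {1,2,3,4,5,6,7,8}
'd' @ 6: {1,2,3,4,5,6,7,8,9}  (accept∈set)
'd' @ 7: {1,2,3,4,5,6,7,8,9}  (accept∈set)
'd' @ 8: {1,2,3,4,5,6,7,8,9}  (accept∈set)
end set {1,2,3,4,5,6,7,8,9} — state 9 in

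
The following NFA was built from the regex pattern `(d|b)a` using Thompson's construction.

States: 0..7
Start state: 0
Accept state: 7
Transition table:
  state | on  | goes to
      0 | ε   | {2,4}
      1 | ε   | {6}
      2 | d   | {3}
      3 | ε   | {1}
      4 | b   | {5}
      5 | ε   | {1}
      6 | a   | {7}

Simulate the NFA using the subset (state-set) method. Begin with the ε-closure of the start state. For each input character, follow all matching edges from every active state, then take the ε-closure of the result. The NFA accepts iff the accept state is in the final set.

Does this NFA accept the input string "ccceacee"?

Answer: REJECT

Steps:
S₀ = ε-closure({0}) = {0,2,4}
'c' @ 1: {}  — state set empty
rest 'cceacee' ignored (set empty)
end set {} — state 7 not in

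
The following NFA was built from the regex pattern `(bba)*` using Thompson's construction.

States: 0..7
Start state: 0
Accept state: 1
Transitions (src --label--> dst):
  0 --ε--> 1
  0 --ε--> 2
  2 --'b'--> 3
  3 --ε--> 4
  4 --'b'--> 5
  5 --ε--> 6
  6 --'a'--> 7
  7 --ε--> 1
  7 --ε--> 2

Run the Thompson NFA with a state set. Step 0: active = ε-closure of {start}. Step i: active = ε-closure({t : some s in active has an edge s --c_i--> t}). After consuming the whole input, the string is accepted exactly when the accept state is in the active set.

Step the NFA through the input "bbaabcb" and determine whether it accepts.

Answer: REJECT

Steps:
S₀ = ε-closure({0}) = {0,1,2}
'b' @ 1: {3,4}
'b' @ 2: {5,6}
'a' @ 3: {1,2,7}  (accept∈set)
'a' @ 4: {}  — no active states
rest 'bcb' ignored (set empty)
final: {}; accept 1 not in set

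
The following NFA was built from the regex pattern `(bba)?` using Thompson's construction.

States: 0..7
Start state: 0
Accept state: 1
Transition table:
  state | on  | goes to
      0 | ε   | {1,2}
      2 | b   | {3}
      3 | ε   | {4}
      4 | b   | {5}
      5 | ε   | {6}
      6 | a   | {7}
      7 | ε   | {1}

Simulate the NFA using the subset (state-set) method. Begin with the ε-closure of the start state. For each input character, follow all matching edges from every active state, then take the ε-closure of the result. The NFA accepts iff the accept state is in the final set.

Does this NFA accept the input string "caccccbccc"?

S₀ = ε-closure({0}) = {0,1,2}
'c' @ 1: {}  — dead — no transitions
rest 'accccbccc' ignored (set empty)
after full input: {}  (accept=1 not in)

Answer: REJECT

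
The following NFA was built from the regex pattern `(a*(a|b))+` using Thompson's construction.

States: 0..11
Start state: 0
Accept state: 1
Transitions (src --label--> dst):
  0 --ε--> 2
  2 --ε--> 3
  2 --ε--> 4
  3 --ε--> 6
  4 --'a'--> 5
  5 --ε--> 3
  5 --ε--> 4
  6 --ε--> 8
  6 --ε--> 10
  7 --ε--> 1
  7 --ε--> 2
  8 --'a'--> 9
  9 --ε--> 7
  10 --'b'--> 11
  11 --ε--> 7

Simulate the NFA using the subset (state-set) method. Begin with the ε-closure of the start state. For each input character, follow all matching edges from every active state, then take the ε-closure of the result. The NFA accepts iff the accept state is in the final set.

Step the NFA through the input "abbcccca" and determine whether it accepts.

Answer: REJECT

Derivation:
start: ε-closure({0}) = {0,2,3,4,6,8,10}
'a' @ 1: {1,2,3,4,5,6,7,8,9,10}  ✓accept
'b' @ 2: {1,2,3,4,6,7,8,10,11}  ✓accept
'b' @ 3: {1,2,3,4,6,7,8,10,11}  ✓accept
'c' @ 4: {}  — state set empty
rest 'ccca' ignored (set empty)
final: {}; accept 1 not in set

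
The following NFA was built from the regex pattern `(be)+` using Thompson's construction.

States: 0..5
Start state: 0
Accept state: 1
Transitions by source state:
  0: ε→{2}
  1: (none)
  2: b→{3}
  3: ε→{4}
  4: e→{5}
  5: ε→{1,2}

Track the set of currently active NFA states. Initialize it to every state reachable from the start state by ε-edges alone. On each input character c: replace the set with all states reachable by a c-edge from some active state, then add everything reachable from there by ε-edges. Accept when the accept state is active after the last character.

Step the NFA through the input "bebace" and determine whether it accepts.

Answer: REJECT

Steps:
initial (ε-close {0}): {0,2}
'b' @ 1: {3,4}
'e' @ 2: {1,2,5}  (accept∈set)
'b' @ 3: {3,4}
'a' @ 4: {}  — dead — no transitions
rest 'ce' ignored (set empty)
end set {} — state 1 not in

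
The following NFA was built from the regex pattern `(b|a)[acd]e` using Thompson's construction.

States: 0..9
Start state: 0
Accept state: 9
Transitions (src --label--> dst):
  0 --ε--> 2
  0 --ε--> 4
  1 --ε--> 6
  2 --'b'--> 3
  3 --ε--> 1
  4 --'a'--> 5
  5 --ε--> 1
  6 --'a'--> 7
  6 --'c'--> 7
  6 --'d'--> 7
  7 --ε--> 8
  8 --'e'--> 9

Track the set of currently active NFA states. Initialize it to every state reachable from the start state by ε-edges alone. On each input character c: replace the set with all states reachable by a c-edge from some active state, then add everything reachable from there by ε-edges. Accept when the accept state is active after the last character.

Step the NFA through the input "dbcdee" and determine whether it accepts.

initial (ε-close {0}): {0,2,4}
'd' @ 1: {}  — dead — no transitions
rest 'bcdee' ignored (set empty)
end set {} — state 9 not in

Answer: REJECT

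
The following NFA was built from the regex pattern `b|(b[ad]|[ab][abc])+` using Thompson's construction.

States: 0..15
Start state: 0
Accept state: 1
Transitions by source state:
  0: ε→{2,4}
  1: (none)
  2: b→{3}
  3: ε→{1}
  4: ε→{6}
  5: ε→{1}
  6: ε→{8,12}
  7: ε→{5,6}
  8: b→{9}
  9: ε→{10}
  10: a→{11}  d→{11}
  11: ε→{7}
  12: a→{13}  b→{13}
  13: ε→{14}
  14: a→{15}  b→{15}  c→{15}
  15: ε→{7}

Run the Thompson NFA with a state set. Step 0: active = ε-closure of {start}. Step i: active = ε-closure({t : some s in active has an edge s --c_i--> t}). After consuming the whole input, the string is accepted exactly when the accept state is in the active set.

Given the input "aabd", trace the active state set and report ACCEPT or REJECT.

S₀ = ε-closure({0}) = {0,2,4,6,8,12}
'a' @ 1: {13,14}
'a' @ 2: {1,5,6,7,8,12,15}  ✓accept
'b' @ 3: {9,10,13,14}
'd' @ 4: {1,5,6,7,8,11,12}  ✓accept
end set {1,5,6,7,8,11,12} — state 1 in

Answer: ACCEPT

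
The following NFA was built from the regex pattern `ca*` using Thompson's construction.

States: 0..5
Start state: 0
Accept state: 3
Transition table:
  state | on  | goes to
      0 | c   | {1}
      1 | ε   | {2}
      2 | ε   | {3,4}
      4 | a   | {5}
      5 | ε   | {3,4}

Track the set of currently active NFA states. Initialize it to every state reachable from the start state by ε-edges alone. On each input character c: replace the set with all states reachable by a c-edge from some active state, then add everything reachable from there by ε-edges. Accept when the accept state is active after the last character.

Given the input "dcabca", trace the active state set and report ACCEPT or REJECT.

Answer: REJECT

Trace:
initial (ε-close {0}): {0}
'd' @ 1: {}  — dead — no transitions
rest 'cabca' ignored (set empty)
end set {} — state 3 not in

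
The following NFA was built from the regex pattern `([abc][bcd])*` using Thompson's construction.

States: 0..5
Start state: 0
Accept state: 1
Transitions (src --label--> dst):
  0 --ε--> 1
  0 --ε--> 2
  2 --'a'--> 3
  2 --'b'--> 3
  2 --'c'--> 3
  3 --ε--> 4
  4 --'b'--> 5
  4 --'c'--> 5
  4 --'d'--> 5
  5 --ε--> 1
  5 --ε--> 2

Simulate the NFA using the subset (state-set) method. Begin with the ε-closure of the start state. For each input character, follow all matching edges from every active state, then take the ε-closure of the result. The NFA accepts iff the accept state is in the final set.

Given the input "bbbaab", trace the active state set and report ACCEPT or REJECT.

Answer: REJECT

Derivation:
start: ε-closure({0}) = {0,1,2}
'b' @ 1: {3,4}
'b' @ 2: {1,2,5}  [accepting]
'b' @ 3: {3,4}
'a' @ 4: {}  — dead — no transitions
rest 'ab' ignored (set empty)
final: {}; accept 1 not in set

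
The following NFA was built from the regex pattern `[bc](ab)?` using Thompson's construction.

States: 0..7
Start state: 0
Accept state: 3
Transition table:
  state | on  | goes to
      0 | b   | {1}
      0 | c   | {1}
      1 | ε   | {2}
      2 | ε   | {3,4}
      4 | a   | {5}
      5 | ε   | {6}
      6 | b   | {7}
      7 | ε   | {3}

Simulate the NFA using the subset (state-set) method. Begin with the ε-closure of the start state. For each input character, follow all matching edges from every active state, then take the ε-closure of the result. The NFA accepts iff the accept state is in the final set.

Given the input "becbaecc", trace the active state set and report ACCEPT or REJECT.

Answer: REJECT

Derivation:
start: ε-closure({0}) = {0}
'b' @ 1: {1,2,3,4}  (accept∈set)
'e' @ 2: {}  — state set empty
rest 'cbaecc' ignored (set empty)
final: {}; accept 3 not in set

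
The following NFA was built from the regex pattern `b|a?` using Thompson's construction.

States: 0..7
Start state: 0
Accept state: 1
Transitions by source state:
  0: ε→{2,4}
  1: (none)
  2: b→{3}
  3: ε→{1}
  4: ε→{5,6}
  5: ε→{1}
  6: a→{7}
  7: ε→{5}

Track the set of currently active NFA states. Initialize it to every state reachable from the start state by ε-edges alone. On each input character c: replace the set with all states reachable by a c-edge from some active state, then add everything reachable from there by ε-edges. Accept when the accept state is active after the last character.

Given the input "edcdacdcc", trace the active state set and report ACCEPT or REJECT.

initial (ε-close {0}): {0,1,2,4,5,6}
'e' @ 1: {}  — no active states
rest 'dcdacdcc' ignored (set empty)
after full input: {}  (accept=1 not in)

Answer: REJECT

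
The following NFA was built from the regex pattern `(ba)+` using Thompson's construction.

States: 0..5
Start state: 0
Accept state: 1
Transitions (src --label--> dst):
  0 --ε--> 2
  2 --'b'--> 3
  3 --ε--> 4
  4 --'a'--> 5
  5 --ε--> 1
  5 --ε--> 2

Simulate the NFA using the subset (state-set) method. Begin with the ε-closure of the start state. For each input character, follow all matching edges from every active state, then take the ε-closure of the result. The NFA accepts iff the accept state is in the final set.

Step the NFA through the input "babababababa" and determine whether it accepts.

Answer: ACCEPT

Steps:
S₀ = ε-closure({0}) = {0,2}
'b' @ 1: {3,4}
'a' @ 2: {1,2,5}  ✓accept
'b' @ 3: {3,4}
'a' @ 4: {1,2,5}  ✓accept
'b' @ 5: {3,4}
'a' @ 6: {1,2,5}  ✓accept
'b' @ 7: {3,4}
'a' @ 8: {1,2,5}  ✓accept
'b' @ 9: {3,4}
'a' @ 10: {1,2,5}  ✓accept
'b' @ 11: {3,4}
'a' @ 12: {1,2,5}  ✓accept
end set {1,2,5} — state 1 in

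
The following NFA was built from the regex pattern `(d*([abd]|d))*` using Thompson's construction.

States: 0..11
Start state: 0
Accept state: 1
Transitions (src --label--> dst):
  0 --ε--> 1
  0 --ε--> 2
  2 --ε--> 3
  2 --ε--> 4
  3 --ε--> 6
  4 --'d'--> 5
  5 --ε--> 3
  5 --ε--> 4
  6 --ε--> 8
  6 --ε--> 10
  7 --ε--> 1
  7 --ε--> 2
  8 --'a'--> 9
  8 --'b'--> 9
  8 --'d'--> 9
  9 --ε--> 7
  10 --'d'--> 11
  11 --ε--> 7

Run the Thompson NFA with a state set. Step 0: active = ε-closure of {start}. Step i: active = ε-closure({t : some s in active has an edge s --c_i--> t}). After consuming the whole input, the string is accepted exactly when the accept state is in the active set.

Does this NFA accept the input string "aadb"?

start: ε-closure({0}) = {0,1,2,3,4,6,8,10}
'a' @ 1: {1,2,3,4,6,7,8,9,10}  [accepting]
'a' @ 2: {1,2,3,4,6,7,8,9,10}  [accepting]
'd' @ 3: {1,2,3,4,5,6,7,8,9,10,11}  [accepting]
'b' @ 4: {1,2,3,4,6,7,8,9,10}  [accepting]
end set {1,2,3,4,6,7,8,9,10} — state 1 in

Answer: ACCEPT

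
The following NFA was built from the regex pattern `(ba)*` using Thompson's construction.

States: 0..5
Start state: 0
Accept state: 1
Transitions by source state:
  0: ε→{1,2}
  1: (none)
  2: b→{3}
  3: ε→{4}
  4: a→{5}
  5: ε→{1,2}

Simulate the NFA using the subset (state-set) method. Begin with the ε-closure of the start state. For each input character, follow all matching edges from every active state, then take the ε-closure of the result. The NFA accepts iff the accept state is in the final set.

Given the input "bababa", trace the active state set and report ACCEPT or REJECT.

S₀ = ε-closure({0}) = {0,1,2}
'b' @ 1: {3,4}
'a' @ 2: {1,2,5}  ✓accept
'b' @ 3: {3,4}
'a' @ 4: {1,2,5}  ✓accept
'b' @ 5: {3,4}
'a' @ 6: {1,2,5}  ✓accept
final: {1,2,5}; accept 1 in set

Answer: ACCEPT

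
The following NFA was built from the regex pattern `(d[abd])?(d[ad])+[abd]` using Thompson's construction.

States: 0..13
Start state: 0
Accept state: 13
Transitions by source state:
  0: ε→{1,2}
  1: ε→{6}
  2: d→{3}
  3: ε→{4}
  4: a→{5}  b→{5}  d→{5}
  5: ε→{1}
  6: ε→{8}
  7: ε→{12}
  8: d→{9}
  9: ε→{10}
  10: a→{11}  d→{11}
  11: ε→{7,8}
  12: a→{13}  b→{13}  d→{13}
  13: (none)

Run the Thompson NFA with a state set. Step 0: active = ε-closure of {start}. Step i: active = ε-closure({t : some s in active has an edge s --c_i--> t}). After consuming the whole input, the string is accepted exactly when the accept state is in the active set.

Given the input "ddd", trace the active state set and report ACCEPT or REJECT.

initial (ε-close {0}): {0,1,2,6,8}
'd' @ 1: {3,4,9,10}
'd' @ 2: {1,5,6,7,8,11,12}
'd' @ 3: {9,10,13}  [accepting]
after full input: {9,10,13}  (accept=13 in)

Answer: ACCEPT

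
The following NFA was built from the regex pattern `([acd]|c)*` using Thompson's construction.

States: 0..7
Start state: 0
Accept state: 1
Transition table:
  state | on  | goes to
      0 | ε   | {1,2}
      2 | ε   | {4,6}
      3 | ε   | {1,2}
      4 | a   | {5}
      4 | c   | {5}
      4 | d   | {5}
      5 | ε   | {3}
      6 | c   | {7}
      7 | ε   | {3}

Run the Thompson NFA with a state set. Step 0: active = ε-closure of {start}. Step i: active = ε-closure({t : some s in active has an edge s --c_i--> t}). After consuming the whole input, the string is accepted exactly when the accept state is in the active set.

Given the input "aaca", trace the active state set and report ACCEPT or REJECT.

Answer: ACCEPT

Trace:
initial (ε-close {0}): {0,1,2,4,6}
'a' @ 1: {1,2,3,4,5,6}  [accepting]
'a' @ 2: {1,2,3,4,5,6}  [accepting]
'c' @ 3: {1,2,3,4,5,6,7}  [accepting]
'a' @ 4: {1,2,3,4,5,6}  [accepting]
after full input: {1,2,3,4,5,6}  (accept=1 in)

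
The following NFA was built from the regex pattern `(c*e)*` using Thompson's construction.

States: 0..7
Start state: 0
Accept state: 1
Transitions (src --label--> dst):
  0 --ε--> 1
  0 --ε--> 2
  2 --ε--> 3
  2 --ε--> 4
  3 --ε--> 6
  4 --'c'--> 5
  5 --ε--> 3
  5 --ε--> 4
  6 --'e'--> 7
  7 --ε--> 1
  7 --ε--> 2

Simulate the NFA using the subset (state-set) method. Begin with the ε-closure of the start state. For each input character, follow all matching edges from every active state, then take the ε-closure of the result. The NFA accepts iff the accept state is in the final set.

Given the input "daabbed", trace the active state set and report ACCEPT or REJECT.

Answer: REJECT

Derivation:
S₀ = ε-closure({0}) = {0,1,2,3,4,6}
'd' @ 1: {}  — dead — no transitions
rest 'aabbed' ignored (set empty)
final: {}; accept 1 not in set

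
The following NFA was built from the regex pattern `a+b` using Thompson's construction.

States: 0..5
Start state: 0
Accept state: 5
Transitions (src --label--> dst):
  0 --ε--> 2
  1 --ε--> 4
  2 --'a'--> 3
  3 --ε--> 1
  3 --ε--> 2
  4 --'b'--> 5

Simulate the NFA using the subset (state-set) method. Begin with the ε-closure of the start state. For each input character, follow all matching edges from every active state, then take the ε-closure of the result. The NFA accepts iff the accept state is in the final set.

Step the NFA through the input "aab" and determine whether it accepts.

initial (ε-close {0}): {0,2}
'a' @ 1: {1,2,3,4}
'a' @ 2: {1,2,3,4}
'b' @ 3: {5}  (accept∈set)
after full input: {5}  (accept=5 in)

Answer: ACCEPT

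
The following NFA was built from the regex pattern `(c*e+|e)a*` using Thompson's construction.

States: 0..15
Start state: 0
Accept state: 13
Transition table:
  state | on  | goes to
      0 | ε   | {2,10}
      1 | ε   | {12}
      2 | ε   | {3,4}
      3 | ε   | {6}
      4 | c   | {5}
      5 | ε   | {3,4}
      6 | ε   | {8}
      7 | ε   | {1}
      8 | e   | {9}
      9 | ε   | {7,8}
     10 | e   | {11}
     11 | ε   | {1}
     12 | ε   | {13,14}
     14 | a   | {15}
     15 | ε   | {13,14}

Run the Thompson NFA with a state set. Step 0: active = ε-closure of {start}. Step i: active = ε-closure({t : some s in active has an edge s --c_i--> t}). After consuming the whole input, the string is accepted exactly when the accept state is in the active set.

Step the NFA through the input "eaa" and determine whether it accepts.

initial (ε-close {0}): {0,2,3,4,6,8,10}
'e' @ 1: {1,7,8,9,11,12,13,14}  [accepting]
'a' @ 2: {13,14,15}  [accepting]
'a' @ 3: {13,14,15}  [accepting]
end set {13,14,15} — state 13 in

Answer: ACCEPT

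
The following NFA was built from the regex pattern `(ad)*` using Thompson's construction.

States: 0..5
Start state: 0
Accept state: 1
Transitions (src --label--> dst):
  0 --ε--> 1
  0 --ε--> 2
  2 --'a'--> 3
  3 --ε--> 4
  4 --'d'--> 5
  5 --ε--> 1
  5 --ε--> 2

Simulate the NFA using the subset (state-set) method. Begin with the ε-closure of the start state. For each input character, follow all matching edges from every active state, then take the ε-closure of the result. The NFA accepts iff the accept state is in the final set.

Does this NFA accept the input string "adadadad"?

start: ε-closure({0}) = {0,1,2}
'a' @ 1: {3,4}
'd' @ 2: {1,2,5}  [accepting]
'a' @ 3: {3,4}
'd' @ 4: {1,2,5}  [accepting]
'a' @ 5: {3,4}
'd' @ 6: {1,2,5}  [accepting]
'a' @ 7: {3,4}
'd' @ 8: {1,2,5}  [accepting]
end set {1,2,5} — state 1 in

Answer: ACCEPT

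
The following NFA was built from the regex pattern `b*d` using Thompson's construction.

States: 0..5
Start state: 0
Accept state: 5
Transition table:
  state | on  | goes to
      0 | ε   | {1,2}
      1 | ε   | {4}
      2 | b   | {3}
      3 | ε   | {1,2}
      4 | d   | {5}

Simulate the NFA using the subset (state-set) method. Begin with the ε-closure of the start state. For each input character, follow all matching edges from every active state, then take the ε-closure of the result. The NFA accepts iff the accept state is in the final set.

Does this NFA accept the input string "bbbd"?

Answer: ACCEPT

Trace:
initial (ε-close {0}): {0,1,2,4}
'b' @ 1: {1,2,3,4}
'b' @ 2: {1,2,3,4}
'b' @ 3: {1,2,3,4}
'd' @ 4: {5}  [accepting]
after full input: {5}  (accept=5 in)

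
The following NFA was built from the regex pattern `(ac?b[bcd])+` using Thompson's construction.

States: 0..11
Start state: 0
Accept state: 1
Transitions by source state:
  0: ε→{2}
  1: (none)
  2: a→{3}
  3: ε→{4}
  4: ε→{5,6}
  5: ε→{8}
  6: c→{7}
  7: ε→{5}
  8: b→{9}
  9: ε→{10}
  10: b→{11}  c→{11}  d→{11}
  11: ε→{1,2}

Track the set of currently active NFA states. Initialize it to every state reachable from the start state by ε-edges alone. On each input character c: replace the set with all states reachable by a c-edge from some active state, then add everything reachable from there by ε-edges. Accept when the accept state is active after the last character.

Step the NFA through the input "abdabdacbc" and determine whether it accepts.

initial (ε-close {0}): {0,2}
'a' @ 1: {3,4,5,6,8}
'b' @ 2: {9,10}
'd' @ 3: {1,2,11}  (accept∈set)
'a' @ 4: {3,4,5,6,8}
'b' @ 5: {9,10}
'd' @ 6: {1,2,11}  (accept∈set)
'a' @ 7: {3,4,5,6,8}
'c' @ 8: {5,7,8}
'b' @ 9: {9,10}
'c' @ 10: {1,2,11}  (accept∈set)
end set {1,2,11} — state 1 in

Answer: ACCEPT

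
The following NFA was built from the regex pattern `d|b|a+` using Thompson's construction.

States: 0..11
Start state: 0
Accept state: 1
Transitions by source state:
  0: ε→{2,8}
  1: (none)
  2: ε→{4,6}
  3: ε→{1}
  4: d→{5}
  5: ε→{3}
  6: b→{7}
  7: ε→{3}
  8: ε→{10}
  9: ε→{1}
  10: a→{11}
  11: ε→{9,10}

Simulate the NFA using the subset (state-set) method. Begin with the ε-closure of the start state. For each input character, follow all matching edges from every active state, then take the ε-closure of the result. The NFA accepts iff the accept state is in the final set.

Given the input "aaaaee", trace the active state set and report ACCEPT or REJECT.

Answer: REJECT

Derivation:
initial (ε-close {0}): {0,2,4,6,8,10}
'a' @ 1: {1,9,10,11}  [accepting]
'a' @ 2: {1,9,10,11}  [accepting]
'a' @ 3: {1,9,10,11}  [accepting]
'a' @ 4: {1,9,10,11}  [accepting]
'e' @ 5: {}  — dead — no transitions
rest 'e' ignored (set empty)
end set {} — state 1 not in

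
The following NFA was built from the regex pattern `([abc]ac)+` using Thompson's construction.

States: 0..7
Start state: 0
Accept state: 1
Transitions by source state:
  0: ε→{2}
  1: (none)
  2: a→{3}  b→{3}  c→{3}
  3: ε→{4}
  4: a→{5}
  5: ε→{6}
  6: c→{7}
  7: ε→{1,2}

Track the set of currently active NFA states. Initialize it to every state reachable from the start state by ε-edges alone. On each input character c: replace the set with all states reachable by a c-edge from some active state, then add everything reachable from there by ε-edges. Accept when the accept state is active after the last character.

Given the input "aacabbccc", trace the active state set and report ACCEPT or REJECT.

Answer: REJECT

Derivation:
initial (ε-close {0}): {0,2}
'a' @ 1: {3,4}
'a' @ 2: {5,6}
'c' @ 3: {1,2,7}  [accepting]
'a' @ 4: {3,4}
'b' @ 5: {}  — dead — no transitions
rest 'bccc' ignored (set empty)
final: {}; accept 1 not in set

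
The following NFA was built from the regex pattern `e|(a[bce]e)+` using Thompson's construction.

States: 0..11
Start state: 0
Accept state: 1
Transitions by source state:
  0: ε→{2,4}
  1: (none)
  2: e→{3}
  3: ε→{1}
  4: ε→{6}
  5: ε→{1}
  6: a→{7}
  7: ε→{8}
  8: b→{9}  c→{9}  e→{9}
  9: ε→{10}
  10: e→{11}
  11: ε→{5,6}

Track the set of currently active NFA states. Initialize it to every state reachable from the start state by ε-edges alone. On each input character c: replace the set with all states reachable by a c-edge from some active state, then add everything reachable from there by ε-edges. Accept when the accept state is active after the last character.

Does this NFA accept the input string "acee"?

initial (ε-close {0}): {0,2,4,6}
'a' @ 1: {7,8}
'c' @ 2: {9,10}
'e' @ 3: {1,5,6,11}  ✓accept
'e' @ 4: {}  — state set empty
after full input: {}  (accept=1 not in)

Answer: REJECT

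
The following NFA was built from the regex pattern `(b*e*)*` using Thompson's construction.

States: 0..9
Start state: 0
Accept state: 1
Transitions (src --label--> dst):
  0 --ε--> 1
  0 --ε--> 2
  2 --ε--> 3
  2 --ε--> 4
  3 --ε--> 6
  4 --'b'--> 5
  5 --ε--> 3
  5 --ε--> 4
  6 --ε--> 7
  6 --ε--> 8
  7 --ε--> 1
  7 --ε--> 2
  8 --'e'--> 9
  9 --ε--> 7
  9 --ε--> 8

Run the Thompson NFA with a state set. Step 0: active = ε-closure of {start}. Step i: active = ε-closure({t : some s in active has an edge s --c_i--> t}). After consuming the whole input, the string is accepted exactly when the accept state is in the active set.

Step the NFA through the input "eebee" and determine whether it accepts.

Answer: ACCEPT

Steps:
S₀ = ε-closure({0}) = {0,1,2,3,4,6,7,8}
'e' @ 1: {1,2,3,4,6,7,8,9}  ✓accept
'e' @ 2: {1,2,3,4,6,7,8,9}  ✓accept
'b' @ 3: {1,2,3,4,5,6,7,8}  ✓accept
'e' @ 4: {1,2,3,4,6,7,8,9}  ✓accept
'e' @ 5: {1,2,3,4,6,7,8,9}  ✓accept
end set {1,2,3,4,6,7,8,9} — state 1 in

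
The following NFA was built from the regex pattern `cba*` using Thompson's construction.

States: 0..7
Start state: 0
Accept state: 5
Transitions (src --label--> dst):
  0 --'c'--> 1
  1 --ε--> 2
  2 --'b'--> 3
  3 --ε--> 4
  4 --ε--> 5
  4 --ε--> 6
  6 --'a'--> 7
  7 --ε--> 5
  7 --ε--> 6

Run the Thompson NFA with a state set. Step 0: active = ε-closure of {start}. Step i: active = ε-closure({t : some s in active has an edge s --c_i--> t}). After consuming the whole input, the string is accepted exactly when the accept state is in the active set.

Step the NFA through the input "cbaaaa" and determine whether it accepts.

S₀ = ε-closure({0}) = {0}
'c' @ 1: {1,2}
'b' @ 2: {3,4,5,6}  [accepting]
'a' @ 3: {5,6,7}  [accepting]
'a' @ 4: {5,6,7}  [accepting]
'a' @ 5: {5,6,7}  [accepting]
'a' @ 6: {5,6,7}  [accepting]
after full input: {5,6,7}  (accept=5 in)

Answer: ACCEPT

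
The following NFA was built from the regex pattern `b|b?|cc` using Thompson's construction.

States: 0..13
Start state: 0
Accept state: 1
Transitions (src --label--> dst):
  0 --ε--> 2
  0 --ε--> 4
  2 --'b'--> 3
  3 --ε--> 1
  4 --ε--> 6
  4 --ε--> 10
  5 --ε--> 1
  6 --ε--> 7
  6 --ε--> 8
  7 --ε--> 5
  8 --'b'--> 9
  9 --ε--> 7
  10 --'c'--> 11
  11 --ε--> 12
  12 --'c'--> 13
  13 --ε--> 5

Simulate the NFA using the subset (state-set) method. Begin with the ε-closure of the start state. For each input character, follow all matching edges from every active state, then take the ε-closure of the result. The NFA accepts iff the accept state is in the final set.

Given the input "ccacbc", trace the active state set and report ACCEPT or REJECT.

initial (ε-close {0}): {0,1,2,4,5,6,7,8,10}
'c' @ 1: {11,12}
'c' @ 2: {1,5,13}  (accept∈set)
'a' @ 3: {}  — state set empty
rest 'cbc' ignored (set empty)
end set {} — state 1 not in

Answer: REJECT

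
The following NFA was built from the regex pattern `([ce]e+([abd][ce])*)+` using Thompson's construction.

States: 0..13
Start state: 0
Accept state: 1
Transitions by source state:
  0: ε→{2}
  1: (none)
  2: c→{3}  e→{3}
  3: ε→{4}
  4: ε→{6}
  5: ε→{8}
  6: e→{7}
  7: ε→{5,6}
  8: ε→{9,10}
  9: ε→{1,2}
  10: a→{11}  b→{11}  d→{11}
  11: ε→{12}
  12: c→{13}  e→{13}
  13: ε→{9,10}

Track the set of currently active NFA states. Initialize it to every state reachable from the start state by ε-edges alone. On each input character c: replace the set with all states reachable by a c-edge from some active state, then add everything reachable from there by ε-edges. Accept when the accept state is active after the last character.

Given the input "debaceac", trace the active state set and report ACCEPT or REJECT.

Answer: REJECT

Trace:
start: ε-closure({0}) = {0,2}
'd' @ 1: {}  — no active states
rest 'ebaceac' ignored (set empty)
after full input: {}  (accept=1 not in)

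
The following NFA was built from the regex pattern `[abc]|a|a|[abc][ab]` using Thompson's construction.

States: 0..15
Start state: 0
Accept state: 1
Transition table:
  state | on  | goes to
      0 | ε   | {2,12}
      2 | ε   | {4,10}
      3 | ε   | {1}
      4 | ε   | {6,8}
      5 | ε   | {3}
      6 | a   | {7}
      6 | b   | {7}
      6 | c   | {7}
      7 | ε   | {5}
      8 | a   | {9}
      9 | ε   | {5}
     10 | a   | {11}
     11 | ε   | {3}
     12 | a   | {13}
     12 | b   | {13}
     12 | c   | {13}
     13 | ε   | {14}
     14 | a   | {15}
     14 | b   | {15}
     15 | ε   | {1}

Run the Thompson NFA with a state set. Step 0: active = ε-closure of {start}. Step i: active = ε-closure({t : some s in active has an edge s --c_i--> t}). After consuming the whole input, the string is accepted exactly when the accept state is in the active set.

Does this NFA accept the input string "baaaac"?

Answer: REJECT

Steps:
S₀ = ε-closure({0}) = {0,2,4,6,8,10,12}
'b' @ 1: {1,3,5,7,13,14}  ✓accept
'a' @ 2: {1,15}  ✓accept
'a' @ 3: {}  — dead — no transitions
rest 'aac' ignored (set empty)
final: {}; accept 1 not in set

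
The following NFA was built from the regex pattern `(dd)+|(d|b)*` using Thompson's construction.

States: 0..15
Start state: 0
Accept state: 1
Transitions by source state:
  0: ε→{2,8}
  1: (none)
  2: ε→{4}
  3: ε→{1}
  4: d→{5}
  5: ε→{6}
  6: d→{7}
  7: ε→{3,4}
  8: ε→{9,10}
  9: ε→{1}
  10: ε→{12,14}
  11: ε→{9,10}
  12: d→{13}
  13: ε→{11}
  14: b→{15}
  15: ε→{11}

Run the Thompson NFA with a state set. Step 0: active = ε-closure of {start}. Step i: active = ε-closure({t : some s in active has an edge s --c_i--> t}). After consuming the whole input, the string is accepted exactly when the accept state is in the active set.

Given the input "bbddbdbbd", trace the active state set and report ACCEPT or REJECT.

Answer: ACCEPT

Steps:
start: ε-closure({0}) = {0,1,2,4,8,9,10,12,14}
'b' @ 1: {1,9,10,11,12,14,15}  [accepting]
'b' @ 2: {1,9,10,11,12,14,15}  [accepting]
'd' @ 3: {1,9,10,11,12,13,14}  [accepting]
'd' @ 4: {1,9,10,11,12,13,14}  [accepting]
'b' @ 5: {1,9,10,11,12,14,15}  [accepting]
'd' @ 6: {1,9,10,11,12,13,14}  [accepting]
'b' @ 7: {1,9,10,11,12,14,15}  [accepting]
'b' @ 8: {1,9,10,11,12,14,15}  [accepting]
'd' @ 9: {1,9,10,11,12,13,14}  [accepting]
after full input: {1,9,10,11,12,13,14}  (accept=1 in)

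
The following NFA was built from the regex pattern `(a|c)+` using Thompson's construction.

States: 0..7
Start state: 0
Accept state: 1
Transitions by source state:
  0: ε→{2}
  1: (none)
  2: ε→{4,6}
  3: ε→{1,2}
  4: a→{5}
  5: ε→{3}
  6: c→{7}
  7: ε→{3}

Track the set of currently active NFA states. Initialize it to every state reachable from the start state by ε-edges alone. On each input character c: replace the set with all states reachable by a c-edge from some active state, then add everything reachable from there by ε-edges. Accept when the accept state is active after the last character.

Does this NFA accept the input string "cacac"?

Answer: ACCEPT

Trace:
S₀ = ε-closure({0}) = {0,2,4,6}
'c' @ 1: {1,2,3,4,6,7}  ✓accept
'a' @ 2: {1,2,3,4,5,6}  ✓accept
'c' @ 3: {1,2,3,4,6,7}  ✓accept
'a' @ 4: {1,2,3,4,5,6}  ✓accept
'c' @ 5: {1,2,3,4,6,7}  ✓accept
end set {1,2,3,4,6,7} — state 1 in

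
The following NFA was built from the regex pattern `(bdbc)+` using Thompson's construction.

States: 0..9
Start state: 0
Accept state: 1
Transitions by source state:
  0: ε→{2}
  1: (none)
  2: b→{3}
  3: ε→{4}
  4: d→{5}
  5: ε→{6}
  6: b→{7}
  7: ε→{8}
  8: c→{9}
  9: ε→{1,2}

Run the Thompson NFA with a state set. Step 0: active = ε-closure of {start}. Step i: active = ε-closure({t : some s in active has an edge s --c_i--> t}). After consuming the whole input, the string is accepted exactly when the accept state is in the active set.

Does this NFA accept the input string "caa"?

start: ε-closure({0}) = {0,2}
'c' @ 1: {}  — dead — no transitions
rest 'aa' ignored (set empty)
final: {}; accept 1 not in set

Answer: REJECT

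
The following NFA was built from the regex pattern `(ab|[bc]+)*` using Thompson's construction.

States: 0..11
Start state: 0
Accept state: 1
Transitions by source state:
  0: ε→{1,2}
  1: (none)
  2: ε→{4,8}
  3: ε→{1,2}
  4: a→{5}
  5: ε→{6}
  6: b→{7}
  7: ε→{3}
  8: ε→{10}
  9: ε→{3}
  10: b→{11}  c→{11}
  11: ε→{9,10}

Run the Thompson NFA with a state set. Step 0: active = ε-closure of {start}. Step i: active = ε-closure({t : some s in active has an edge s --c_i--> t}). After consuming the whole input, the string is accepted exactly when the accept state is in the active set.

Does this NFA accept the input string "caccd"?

Answer: REJECT

Steps:
initial (ε-close {0}): {0,1,2,4,8,10}
'c' @ 1: {1,2,3,4,8,9,10,11}  [accepting]
'a' @ 2: {5,6}
'c' @ 3: {}  — no active states
rest 'cd' ignored (set empty)
after full input: {}  (accept=1 not in)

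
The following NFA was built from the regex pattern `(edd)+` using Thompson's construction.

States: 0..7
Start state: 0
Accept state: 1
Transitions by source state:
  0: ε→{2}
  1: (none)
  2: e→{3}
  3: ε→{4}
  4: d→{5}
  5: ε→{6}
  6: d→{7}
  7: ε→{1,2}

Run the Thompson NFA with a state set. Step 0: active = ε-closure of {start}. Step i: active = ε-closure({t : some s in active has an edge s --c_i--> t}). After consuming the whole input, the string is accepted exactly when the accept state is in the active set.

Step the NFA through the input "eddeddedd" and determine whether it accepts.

S₀ = ε-closure({0}) = {0,2}
'e' @ 1: {3,4}
'd' @ 2: {5,6}
'd' @ 3: {1,2,7}  (accept∈set)
'e' @ 4: {3,4}
'd' @ 5: {5,6}
'd' @ 6: {1,2,7}  (accept∈set)
'e' @ 7: {3,4}
'd' @ 8: {5,6}
'd' @ 9: {1,2,7}  (accept∈set)
end set {1,2,7} — state 1 in

Answer: ACCEPT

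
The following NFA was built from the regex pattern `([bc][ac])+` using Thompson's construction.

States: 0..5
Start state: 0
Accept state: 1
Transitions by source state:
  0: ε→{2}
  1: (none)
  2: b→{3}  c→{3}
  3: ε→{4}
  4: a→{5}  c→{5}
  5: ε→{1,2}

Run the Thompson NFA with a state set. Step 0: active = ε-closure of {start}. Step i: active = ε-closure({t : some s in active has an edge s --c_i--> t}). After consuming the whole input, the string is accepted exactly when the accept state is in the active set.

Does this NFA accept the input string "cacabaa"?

initial (ε-close {0}): {0,2}
'c' @ 1: {3,4}
'a' @ 2: {1,2,5}  ✓accept
'c' @ 3: {3,4}
'a' @ 4: {1,2,5}  ✓accept
'b' @ 5: {3,4}
'a' @ 6: {1,2,5}  ✓accept
'a' @ 7: {}  — dead — no transitions
final: {}; accept 1 not in set

Answer: REJECT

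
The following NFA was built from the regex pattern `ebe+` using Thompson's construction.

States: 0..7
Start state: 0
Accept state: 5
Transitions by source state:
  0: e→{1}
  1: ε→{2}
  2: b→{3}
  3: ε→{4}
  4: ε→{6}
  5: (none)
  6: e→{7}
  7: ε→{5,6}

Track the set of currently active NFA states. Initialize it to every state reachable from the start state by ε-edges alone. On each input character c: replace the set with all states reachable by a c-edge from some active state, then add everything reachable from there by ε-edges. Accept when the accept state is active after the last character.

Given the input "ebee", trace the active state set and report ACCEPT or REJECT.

Answer: ACCEPT

Derivation:
start: ε-closure({0}) = {0}
'e' @ 1: {1,2}
'b' @ 2: {3,4,6}
'e' @ 3: {5,6,7}  ✓accept
'e' @ 4: {5,6,7}  ✓accept
final: {5,6,7}; accept 5 in set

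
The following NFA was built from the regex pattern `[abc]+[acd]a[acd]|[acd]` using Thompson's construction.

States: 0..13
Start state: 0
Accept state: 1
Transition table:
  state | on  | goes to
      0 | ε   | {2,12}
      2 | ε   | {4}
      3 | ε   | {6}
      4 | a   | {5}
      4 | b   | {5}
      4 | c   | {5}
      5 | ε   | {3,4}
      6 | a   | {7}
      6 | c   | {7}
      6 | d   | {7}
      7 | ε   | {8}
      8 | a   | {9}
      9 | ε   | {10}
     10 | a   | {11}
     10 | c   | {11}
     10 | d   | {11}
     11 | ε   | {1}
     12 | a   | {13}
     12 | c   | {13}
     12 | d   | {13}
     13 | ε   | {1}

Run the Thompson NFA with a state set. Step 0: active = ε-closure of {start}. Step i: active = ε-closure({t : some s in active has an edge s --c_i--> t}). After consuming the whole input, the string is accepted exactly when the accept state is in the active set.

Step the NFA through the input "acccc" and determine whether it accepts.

S₀ = ε-closure({0}) = {0,2,4,12}
'a' @ 1: {1,3,4,5,6,13}  (accept∈set)
'c' @ 2: {3,4,5,6,7,8}
'c' @ 3: {3,4,5,6,7,8}
'c' @ 4: {3,4,5,6,7,8}
'c' @ 5: {3,4,5,6,7,8}
final: {3,4,5,6,7,8}; accept 1 not in set

Answer: REJECT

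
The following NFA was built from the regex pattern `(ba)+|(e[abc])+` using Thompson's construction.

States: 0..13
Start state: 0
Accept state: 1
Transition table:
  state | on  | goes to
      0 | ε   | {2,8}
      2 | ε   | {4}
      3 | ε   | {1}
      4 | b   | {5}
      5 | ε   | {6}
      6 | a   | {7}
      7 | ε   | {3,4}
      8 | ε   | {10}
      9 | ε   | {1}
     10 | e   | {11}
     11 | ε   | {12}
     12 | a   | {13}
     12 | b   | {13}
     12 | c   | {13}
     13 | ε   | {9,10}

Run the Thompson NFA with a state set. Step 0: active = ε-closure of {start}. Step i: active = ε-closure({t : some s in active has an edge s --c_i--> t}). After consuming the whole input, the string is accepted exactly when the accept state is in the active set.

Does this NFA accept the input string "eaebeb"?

Answer: ACCEPT

Derivation:
S₀ = ε-closure({0}) = {0,2,4,8,10}
'e' @ 1: {11,12}
'a' @ 2: {1,9,10,13}  (accept∈set)
'e' @ 3: {11,12}
'b' @ 4: {1,9,10,13}  (accept∈set)
'e' @ 5: {11,12}
'b' @ 6: {1,9,10,13}  (accept∈set)
final: {1,9,10,13}; accept 1 in set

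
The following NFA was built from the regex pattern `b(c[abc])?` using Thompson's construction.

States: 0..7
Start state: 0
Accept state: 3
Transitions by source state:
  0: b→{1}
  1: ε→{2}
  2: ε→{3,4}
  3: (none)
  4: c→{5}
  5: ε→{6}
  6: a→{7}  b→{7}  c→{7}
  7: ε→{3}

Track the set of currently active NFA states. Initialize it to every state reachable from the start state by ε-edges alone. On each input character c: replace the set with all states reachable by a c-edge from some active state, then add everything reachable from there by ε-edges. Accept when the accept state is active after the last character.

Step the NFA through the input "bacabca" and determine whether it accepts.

initial (ε-close {0}): {0}
'b' @ 1: {1,2,3,4}  ✓accept
'a' @ 2: {}  — dead — no transitions
rest 'cabca' ignored (set empty)
end set {} — state 3 not in

Answer: REJECT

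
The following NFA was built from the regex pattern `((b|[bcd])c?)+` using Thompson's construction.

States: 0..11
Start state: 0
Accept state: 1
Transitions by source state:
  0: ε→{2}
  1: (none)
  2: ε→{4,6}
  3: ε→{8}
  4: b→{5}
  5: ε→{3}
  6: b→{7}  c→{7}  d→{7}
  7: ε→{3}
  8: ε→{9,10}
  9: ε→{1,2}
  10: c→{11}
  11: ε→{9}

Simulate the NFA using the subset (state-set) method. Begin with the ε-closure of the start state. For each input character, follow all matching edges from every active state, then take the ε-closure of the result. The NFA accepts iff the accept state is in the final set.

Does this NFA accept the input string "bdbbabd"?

S₀ = ε-closure({0}) = {0,2,4,6}
'b' @ 1: {1,2,3,4,5,6,7,8,9,10}  ✓accept
'd' @ 2: {1,2,3,4,6,7,8,9,10}  ✓accept
'b' @ 3: {1,2,3,4,5,6,7,8,9,10}  ✓accept
'b' @ 4: {1,2,3,4,5,6,7,8,9,10}  ✓accept
'a' @ 5: {}  — state set empty
rest 'bd' ignored (set empty)
after full input: {}  (accept=1 not in)

Answer: REJECT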